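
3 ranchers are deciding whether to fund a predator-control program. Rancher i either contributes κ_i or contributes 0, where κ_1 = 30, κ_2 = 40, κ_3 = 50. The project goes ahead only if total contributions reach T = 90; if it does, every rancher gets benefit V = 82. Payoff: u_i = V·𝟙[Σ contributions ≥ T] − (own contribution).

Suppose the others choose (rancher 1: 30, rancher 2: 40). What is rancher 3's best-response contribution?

50

Others' total = 70. Contributing 50 brings total to 120 ≥ 90: gain V − κ_3 = 32.
Best response: 50.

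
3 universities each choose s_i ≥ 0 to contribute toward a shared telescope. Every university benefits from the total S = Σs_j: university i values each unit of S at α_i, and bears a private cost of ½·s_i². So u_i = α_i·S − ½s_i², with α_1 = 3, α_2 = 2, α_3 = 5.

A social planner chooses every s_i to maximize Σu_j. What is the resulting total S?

30

Planner FOC: ∂(Σu_j)/∂s_i = (Σα_j) − s_i = 0, so s_i^SO = Σα_j = 10 for every i; S^SO = 30.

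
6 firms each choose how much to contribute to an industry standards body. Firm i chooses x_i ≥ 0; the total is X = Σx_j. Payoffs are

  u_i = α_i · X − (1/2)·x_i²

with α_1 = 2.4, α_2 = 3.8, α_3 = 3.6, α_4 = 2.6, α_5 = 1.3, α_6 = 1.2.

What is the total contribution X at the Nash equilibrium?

Firm i's FOC: ∂u_i/∂x_i = α_i − x_i = 0, so x_i* = α_i.
NE contributions = (2.4, 3.8, 3.6, 2.6, 1.3, 1.2); X = 14.9.

14.9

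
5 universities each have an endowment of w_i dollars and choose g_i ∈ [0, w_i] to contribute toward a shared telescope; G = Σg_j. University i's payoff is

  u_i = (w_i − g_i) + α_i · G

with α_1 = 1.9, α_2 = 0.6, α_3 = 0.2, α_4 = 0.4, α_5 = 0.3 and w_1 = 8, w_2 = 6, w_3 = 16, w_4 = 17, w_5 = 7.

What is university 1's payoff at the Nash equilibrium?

∂u_i/∂g_i = α_i − 1, so university i contributes w_i if α_i > 1, else 0.
α_i > 1 for i ∈ {1}; NE contributions (8, 0, 0, 0, 0), G = 8.
u_1 = (8 − 8) + 1.9·8 = 15.2.

15.2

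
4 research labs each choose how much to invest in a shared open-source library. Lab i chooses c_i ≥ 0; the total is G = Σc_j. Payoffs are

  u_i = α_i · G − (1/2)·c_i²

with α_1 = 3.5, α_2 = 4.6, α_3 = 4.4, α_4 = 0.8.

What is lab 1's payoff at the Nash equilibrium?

40.425

Lab i's FOC: ∂u_i/∂c_i = α_i − c_i = 0, so c_i* = α_i.
NE contributions = (3.5, 4.6, 4.4, 0.8); G = 13.3.
u_1 = α_1·G − ½·(c_1)² = 3.5·13.3 − ½·3.5² = 40.425.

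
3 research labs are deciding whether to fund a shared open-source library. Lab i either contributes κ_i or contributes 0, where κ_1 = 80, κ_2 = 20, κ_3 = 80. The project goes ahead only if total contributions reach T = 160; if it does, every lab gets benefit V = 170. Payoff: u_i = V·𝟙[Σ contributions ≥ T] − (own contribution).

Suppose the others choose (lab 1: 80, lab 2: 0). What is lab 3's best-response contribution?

Others' total = 80. Contributing 80 brings total to 160 ≥ 160: gain V − κ_3 = 90.
Best response: 80.

80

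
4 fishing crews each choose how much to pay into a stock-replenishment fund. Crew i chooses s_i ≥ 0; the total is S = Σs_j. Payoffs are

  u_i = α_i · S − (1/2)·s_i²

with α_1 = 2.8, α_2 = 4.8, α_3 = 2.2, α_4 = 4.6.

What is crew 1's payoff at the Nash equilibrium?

36.4

Crew i's FOC: ∂u_i/∂s_i = α_i − s_i = 0, so s_i* = α_i.
NE contributions = (2.8, 4.8, 2.2, 4.6); S = 14.4.
u_1 = α_1·S − ½·(s_1)² = 2.8·14.4 − ½·2.8² = 36.4.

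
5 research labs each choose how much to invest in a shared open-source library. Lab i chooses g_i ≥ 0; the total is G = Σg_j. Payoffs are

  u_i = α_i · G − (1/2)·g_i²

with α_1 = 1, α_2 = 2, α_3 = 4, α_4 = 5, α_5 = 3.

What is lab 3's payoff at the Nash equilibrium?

Lab i's FOC: ∂u_i/∂g_i = α_i − g_i = 0, so g_i* = α_i.
NE contributions = (1, 2, 4, 5, 3); G = 15.
u_3 = α_3·G − ½·(g_3)² = 4·15 − ½·4² = 52.

52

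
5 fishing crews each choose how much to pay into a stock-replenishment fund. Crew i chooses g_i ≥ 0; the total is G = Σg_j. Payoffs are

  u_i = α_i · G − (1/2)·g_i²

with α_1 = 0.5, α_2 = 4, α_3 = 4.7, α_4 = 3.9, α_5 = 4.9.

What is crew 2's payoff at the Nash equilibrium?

64

Crew i's FOC: ∂u_i/∂g_i = α_i − g_i = 0, so g_i* = α_i.
NE contributions = (0.5, 4, 4.7, 3.9, 4.9); G = 18.
u_2 = α_2·G − ½·(g_2)² = 4·18 − ½·4² = 64.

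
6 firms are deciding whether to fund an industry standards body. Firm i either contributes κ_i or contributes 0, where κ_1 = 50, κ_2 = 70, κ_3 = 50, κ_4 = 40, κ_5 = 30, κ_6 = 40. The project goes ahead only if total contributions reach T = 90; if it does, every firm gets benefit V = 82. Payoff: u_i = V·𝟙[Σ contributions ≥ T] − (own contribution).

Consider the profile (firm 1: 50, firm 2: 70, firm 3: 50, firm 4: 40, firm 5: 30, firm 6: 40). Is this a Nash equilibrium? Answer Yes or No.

Total = 280 ≥ 90: provided.
Firm 1 (pledges 50, payoff 32): dropping to 0 → total 230, payoff 82. Profitable deviation.

No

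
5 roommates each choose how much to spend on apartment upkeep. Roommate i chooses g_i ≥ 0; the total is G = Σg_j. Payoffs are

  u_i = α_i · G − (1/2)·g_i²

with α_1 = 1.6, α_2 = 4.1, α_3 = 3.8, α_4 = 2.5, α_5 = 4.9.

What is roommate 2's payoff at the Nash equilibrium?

Roommate i's FOC: ∂u_i/∂g_i = α_i − g_i = 0, so g_i* = α_i.
NE contributions = (1.6, 4.1, 3.8, 2.5, 4.9); G = 16.9.
u_2 = α_2·G − ½·(g_2)² = 4.1·16.9 − ½·4.1² = 60.885.

60.885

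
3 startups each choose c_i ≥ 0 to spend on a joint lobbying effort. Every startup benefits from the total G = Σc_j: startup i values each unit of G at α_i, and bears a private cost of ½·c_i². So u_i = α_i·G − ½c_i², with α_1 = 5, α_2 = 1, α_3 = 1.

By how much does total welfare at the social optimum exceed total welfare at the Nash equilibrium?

38

Startup i's FOC: ∂u_i/∂c_i = α_i − c_i = 0, so c_i* = α_i.
NE contributions = (5, 1, 1); G = 7.
W^NE = (Σα)·G − ½Σα_i² = 7² − ½·27 = 35.5.
Planner sets c_i = Σα_j = 7 for every i, so G^SO = 3·7 = 21.
W^SO = (Σα)·G^SO − ½·3·(Σα)² = (3/2)·7² = 73.5.
Deadweight loss = W^SO − W^NE = 38.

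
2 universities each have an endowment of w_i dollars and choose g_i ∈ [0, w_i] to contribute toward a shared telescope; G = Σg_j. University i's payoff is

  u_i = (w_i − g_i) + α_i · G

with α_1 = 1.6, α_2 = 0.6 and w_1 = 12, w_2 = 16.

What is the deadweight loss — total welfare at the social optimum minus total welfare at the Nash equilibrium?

19.2

∂u_i/∂g_i = α_i − 1, so university i contributes w_i if α_i > 1, else 0.
α_i > 1 for i ∈ {1}; NE contributions (12, 0), G = 12.
W^NE = Σw_i − G^NE + (Σα_i)·G^NE = 28 + 1.2·12 = 42.4.
Planner: ∂(Σu_j)/∂g_i = Σα_j − 1 = 1.2 > 0, so everyone contributes w_i; G^SO = 28, W^SO = 28 + 1.2·28 = 61.6.
Deadweight loss = 19.2.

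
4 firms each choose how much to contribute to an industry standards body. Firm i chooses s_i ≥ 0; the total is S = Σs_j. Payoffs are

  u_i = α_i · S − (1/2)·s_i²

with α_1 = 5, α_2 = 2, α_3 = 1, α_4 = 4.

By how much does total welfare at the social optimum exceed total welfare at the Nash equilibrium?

167

Firm i's FOC: ∂u_i/∂s_i = α_i − s_i = 0, so s_i* = α_i.
NE contributions = (5, 2, 1, 4); S = 12.
W^NE = (Σα)·S − ½Σα_i² = 12² − ½·46 = 121.
Planner sets s_i = Σα_j = 12 for every i, so S^SO = 4·12 = 48.
W^SO = (Σα)·S^SO − ½·4·(Σα)² = (4/2)·12² = 288.
Deadweight loss = W^SO − W^NE = 167.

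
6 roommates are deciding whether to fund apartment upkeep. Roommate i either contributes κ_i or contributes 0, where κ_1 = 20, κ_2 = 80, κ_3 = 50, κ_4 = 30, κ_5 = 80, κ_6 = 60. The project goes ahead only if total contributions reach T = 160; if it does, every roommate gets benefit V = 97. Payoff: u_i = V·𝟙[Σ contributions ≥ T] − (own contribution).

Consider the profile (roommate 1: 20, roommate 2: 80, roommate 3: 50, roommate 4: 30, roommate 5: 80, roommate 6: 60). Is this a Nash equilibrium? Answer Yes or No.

Total = 320 ≥ 160: provided.
Roommate 1 (pledges 20, payoff 77): dropping to 0 → total 300, payoff 97. Profitable deviation.

No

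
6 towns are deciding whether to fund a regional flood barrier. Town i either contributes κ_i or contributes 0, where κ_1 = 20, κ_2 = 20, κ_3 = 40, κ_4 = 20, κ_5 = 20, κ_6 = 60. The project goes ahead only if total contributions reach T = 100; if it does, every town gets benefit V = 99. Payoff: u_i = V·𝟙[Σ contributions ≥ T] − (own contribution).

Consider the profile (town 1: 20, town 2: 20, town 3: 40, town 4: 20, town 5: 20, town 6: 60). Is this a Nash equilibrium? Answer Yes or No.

No

Total = 180 ≥ 100: provided.
Town 1 (pledges 20, payoff 79): dropping to 0 → total 160, payoff 99. Profitable deviation.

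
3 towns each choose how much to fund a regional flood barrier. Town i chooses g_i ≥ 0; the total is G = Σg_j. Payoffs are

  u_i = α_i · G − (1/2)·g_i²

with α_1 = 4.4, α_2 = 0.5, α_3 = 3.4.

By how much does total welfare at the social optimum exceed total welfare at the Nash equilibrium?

50.03

Town i's FOC: ∂u_i/∂g_i = α_i − g_i = 0, so g_i* = α_i.
NE contributions = (4.4, 0.5, 3.4); G = 8.3.
W^NE = (Σα)·G − ½Σα_i² = 8.3² − ½·31.17 = 53.305.
Planner sets g_i = Σα_j = 8.3 for every i, so G^SO = 3·8.3 = 24.9.
W^SO = (Σα)·G^SO − ½·3·(Σα)² = (3/2)·8.3² = 103.335.
Deadweight loss = W^SO − W^NE = 50.03.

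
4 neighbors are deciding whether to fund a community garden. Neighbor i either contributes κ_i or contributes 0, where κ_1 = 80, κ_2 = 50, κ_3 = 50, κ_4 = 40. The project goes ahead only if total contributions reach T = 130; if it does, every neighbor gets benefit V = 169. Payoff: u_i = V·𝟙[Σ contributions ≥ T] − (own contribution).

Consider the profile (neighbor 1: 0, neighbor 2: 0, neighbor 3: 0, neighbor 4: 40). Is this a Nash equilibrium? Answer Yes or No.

No

Total = 40 < 130: not provided.
Neighbor 1 (pledges 0, payoff 0): pledging 80 → total 120, payoff -80. No gain.
Neighbor 2 (pledges 0, payoff 0): pledging 50 → total 90, payoff -50. No gain.
Neighbor 3 (pledges 0, payoff 0): pledging 50 → total 90, payoff -50. No gain.
Neighbor 4 (pledges 40, payoff -40): dropping to 0 → total 0, payoff 0. Profitable deviation.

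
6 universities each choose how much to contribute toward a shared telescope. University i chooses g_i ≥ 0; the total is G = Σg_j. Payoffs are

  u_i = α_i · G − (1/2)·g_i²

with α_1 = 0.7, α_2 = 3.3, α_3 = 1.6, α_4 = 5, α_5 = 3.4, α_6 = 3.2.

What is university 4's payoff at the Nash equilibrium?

73.5

University i's FOC: ∂u_i/∂g_i = α_i − g_i = 0, so g_i* = α_i.
NE contributions = (0.7, 3.3, 1.6, 5, 3.4, 3.2); G = 17.2.
u_4 = α_4·G − ½·(g_4)² = 5·17.2 − ½·5² = 73.5.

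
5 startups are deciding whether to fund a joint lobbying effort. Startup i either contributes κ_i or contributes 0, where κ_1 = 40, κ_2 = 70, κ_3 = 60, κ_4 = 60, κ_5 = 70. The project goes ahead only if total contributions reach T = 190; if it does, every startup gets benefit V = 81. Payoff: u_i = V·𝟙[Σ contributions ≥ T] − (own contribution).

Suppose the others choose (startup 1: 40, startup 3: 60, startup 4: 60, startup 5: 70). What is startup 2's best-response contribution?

0

Others' total = 230 ≥ 190; contributing adds cost 70 for no extra benefit.
Best response: 0.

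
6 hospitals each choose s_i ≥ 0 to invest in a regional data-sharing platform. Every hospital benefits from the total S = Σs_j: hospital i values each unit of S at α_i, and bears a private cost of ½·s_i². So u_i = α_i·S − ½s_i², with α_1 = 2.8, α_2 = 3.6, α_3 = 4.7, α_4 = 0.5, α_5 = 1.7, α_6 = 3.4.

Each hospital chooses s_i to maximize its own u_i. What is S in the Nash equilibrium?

Hospital i's FOC: ∂u_i/∂s_i = α_i − s_i = 0, so s_i* = α_i.
NE contributions = (2.8, 3.6, 4.7, 0.5, 1.7, 3.4); S = 16.7.

16.7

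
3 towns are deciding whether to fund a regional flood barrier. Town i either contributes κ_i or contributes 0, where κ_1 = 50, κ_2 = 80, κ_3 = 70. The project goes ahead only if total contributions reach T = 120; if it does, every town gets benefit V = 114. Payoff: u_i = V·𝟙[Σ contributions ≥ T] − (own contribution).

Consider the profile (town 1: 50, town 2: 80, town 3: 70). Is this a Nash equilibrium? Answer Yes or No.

Total = 200 ≥ 120: provided.
Town 1 (pledges 50, payoff 64): dropping to 0 → total 150, payoff 114. Profitable deviation.

No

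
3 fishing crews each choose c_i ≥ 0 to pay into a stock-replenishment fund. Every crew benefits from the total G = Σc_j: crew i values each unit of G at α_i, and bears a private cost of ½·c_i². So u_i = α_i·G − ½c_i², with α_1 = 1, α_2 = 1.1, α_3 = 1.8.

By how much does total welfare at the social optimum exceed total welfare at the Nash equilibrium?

Crew i's FOC: ∂u_i/∂c_i = α_i − c_i = 0, so c_i* = α_i.
NE contributions = (1, 1.1, 1.8); G = 3.9.
W^NE = (Σα)·G − ½Σα_i² = 3.9² − ½·5.45 = 12.485.
Planner sets c_i = Σα_j = 3.9 for every i, so G^SO = 3·3.9 = 11.7.
W^SO = (Σα)·G^SO − ½·3·(Σα)² = (3/2)·3.9² = 22.815.
Deadweight loss = W^SO − W^NE = 10.33.

10.33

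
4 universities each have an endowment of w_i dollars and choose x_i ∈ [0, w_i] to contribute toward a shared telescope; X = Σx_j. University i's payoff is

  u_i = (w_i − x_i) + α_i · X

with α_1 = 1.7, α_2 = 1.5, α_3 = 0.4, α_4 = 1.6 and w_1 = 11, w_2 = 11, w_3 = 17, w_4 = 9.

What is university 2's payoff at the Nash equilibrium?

46.5

∂u_i/∂x_i = α_i − 1, so university i contributes w_i if α_i > 1, else 0.
α_i > 1 for i ∈ {1, 2, 4}; NE contributions (11, 11, 0, 9), X = 31.
u_2 = (11 − 11) + 1.5·31 = 46.5.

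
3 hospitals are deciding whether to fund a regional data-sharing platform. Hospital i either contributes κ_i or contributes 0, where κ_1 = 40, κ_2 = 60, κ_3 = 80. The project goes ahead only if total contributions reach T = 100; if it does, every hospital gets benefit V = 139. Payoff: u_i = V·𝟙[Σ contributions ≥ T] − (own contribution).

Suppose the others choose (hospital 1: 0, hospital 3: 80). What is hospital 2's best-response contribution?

Others' total = 80. Contributing 60 brings total to 140 ≥ 100: gain V − κ_2 = 79.
Best response: 60.

60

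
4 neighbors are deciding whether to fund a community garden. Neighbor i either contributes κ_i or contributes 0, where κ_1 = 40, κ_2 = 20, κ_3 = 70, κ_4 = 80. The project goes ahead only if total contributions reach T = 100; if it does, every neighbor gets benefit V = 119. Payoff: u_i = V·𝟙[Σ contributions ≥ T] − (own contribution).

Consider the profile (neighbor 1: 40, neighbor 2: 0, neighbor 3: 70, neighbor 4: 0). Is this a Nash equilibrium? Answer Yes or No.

Total = 110 ≥ 100: provided.
Neighbor 1 (pledges 40, payoff 79): dropping to 0 → total 70, payoff 0. No gain.
Neighbor 2 (pledges 0, payoff 119): pledging 20 → total 130, payoff 99. No gain.
Neighbor 3 (pledges 70, payoff 49): dropping to 0 → total 40, payoff 0. No gain.
Neighbor 4 (pledges 0, payoff 119): pledging 80 → total 190, payoff 39. No gain.

Yes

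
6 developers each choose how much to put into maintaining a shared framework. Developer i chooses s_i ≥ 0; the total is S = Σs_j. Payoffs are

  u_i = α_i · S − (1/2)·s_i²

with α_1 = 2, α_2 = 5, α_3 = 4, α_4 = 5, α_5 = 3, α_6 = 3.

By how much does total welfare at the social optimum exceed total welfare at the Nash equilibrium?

1012

Developer i's FOC: ∂u_i/∂s_i = α_i − s_i = 0, so s_i* = α_i.
NE contributions = (2, 5, 4, 5, 3, 3); S = 22.
W^NE = (Σα)·S − ½Σα_i² = 22² − ½·88 = 440.
Planner sets s_i = Σα_j = 22 for every i, so S^SO = 6·22 = 132.
W^SO = (Σα)·S^SO − ½·6·(Σα)² = (6/2)·22² = 1452.
Deadweight loss = W^SO − W^NE = 1012.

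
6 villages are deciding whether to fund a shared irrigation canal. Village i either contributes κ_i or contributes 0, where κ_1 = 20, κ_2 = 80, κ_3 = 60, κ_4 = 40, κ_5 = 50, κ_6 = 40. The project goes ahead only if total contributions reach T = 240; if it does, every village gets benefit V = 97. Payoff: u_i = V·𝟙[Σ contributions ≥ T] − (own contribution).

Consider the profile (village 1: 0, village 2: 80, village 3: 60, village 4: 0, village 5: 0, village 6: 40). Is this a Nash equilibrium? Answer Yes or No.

No

Total = 180 < 240: not provided.
Village 1 (pledges 0, payoff 0): pledging 20 → total 200, payoff -20. No gain.
Village 2 (pledges 80, payoff -80): dropping to 0 → total 100, payoff 0. Profitable deviation.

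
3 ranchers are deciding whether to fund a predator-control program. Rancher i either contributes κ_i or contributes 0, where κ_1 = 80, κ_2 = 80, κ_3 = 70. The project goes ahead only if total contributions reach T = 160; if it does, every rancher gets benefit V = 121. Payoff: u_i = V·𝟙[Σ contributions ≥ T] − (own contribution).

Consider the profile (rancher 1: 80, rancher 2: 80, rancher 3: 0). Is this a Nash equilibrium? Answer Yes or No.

Yes

Total = 160 ≥ 160: provided.
Rancher 1 (pledges 80, payoff 41): dropping to 0 → total 80, payoff 0. No gain.
Rancher 2 (pledges 80, payoff 41): dropping to 0 → total 80, payoff 0. No gain.
Rancher 3 (pledges 0, payoff 121): pledging 70 → total 230, payoff 51. No gain.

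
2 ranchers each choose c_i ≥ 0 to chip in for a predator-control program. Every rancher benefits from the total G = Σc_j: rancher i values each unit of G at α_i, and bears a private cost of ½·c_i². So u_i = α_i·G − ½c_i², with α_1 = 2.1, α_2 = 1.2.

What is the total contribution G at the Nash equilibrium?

3.3

Rancher i's FOC: ∂u_i/∂c_i = α_i − c_i = 0, so c_i* = α_i.
NE contributions = (2.1, 1.2); G = 3.3.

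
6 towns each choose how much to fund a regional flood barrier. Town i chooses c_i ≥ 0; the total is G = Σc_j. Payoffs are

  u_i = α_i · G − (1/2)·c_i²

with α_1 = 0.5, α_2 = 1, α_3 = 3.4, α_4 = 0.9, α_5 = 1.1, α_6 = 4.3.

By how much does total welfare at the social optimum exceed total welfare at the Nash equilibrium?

267.54

Town i's FOC: ∂u_i/∂c_i = α_i − c_i = 0, so c_i* = α_i.
NE contributions = (0.5, 1, 3.4, 0.9, 1.1, 4.3); G = 11.2.
W^NE = (Σα)·G − ½Σα_i² = 11.2² − ½·33.32 = 108.78.
Planner sets c_i = Σα_j = 11.2 for every i, so G^SO = 6·11.2 = 67.2.
W^SO = (Σα)·G^SO − ½·6·(Σα)² = (6/2)·11.2² = 376.32.
Deadweight loss = W^SO − W^NE = 267.54.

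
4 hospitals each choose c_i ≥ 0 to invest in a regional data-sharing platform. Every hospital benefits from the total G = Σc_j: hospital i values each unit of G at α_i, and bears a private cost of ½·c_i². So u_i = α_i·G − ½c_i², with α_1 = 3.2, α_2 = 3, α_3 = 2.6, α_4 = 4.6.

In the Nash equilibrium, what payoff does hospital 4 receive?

51.06

Hospital i's FOC: ∂u_i/∂c_i = α_i − c_i = 0, so c_i* = α_i.
NE contributions = (3.2, 3, 2.6, 4.6); G = 13.4.
u_4 = α_4·G − ½·(c_4)² = 4.6·13.4 − ½·4.6² = 51.06.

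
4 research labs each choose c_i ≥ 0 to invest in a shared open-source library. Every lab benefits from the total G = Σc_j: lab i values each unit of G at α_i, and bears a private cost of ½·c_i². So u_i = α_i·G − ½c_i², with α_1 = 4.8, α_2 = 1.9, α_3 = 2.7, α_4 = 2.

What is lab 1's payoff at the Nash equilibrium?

Lab i's FOC: ∂u_i/∂c_i = α_i − c_i = 0, so c_i* = α_i.
NE contributions = (4.8, 1.9, 2.7, 2); G = 11.4.
u_1 = α_1·G − ½·(c_1)² = 4.8·11.4 − ½·4.8² = 43.2.

43.2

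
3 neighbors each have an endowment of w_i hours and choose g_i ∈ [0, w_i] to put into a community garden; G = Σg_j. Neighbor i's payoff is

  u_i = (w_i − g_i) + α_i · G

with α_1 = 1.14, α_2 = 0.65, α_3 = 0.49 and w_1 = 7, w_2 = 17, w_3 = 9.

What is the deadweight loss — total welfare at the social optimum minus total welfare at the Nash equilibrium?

∂u_i/∂g_i = α_i − 1, so neighbor i contributes w_i if α_i > 1, else 0.
α_i > 1 for i ∈ {1}; NE contributions (7, 0, 0), G = 7.
W^NE = Σw_i − G^NE + (Σα_i)·G^NE = 33 + 1.28·7 = 41.96.
Planner: ∂(Σu_j)/∂g_i = Σα_j − 1 = 1.28 > 0, so everyone contributes w_i; G^SO = 33, W^SO = 33 + 1.28·33 = 75.24.
Deadweight loss = 33.28.

33.28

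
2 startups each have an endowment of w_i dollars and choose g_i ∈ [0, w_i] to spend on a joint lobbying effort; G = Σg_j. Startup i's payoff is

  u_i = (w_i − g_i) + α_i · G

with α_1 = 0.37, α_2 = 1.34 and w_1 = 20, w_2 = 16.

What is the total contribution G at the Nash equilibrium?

16

∂u_i/∂g_i = α_i − 1, so startup i contributes w_i if α_i > 1, else 0.
α_i > 1 for i ∈ {2}; NE contributions (0, 16), G = 16.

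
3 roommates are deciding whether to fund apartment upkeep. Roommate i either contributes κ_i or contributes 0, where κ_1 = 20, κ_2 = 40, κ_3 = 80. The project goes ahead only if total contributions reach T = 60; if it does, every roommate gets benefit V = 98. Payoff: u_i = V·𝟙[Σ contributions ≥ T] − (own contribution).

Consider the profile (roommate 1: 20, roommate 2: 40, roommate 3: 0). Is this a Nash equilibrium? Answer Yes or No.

Total = 60 ≥ 60: provided.
Roommate 1 (pledges 20, payoff 78): dropping to 0 → total 40, payoff 0. No gain.
Roommate 2 (pledges 40, payoff 58): dropping to 0 → total 20, payoff 0. No gain.
Roommate 3 (pledges 0, payoff 98): pledging 80 → total 140, payoff 18. No gain.

Yes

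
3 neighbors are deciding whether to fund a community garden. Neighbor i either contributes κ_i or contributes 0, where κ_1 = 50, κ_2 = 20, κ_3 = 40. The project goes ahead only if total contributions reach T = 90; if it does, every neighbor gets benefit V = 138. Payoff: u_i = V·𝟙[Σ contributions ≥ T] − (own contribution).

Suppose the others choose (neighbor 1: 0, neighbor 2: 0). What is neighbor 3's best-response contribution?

0

Others' total = 0. Even contributing 40 gives 40 < 90: no benefit either way.
Best response: 0.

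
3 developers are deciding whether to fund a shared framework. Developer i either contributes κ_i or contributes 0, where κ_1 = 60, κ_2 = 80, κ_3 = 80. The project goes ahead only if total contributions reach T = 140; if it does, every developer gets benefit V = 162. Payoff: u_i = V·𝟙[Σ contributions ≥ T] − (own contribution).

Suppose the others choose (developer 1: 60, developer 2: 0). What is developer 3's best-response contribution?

80

Others' total = 60. Contributing 80 brings total to 140 ≥ 140: gain V − κ_3 = 82.
Best response: 80.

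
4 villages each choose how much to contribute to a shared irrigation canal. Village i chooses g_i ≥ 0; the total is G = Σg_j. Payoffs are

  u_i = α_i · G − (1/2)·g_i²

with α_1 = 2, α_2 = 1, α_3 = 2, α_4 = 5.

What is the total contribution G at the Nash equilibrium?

Village i's FOC: ∂u_i/∂g_i = α_i − g_i = 0, so g_i* = α_i.
NE contributions = (2, 1, 2, 5); G = 10.

10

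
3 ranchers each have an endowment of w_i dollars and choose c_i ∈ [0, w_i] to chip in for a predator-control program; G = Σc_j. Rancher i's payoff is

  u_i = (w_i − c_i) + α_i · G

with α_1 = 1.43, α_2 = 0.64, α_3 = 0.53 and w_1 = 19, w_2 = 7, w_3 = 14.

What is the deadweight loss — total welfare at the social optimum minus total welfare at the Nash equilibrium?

∂u_i/∂c_i = α_i − 1, so rancher i contributes w_i if α_i > 1, else 0.
α_i > 1 for i ∈ {1}; NE contributions (19, 0, 0), G = 19.
W^NE = Σw_i − G^NE + (Σα_i)·G^NE = 40 + 1.6·19 = 70.4.
Planner: ∂(Σu_j)/∂c_i = Σα_j − 1 = 1.6 > 0, so everyone contributes w_i; G^SO = 40, W^SO = 40 + 1.6·40 = 104.
Deadweight loss = 33.6.

33.6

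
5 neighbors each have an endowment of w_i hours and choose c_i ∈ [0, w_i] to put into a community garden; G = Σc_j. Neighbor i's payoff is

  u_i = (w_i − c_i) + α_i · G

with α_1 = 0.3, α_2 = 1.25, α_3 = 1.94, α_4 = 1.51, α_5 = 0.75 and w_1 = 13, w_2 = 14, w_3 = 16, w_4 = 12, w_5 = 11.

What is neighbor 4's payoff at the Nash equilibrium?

63.42

∂u_i/∂c_i = α_i − 1, so neighbor i contributes w_i if α_i > 1, else 0.
α_i > 1 for i ∈ {2, 3, 4}; NE contributions (0, 14, 16, 12, 0), G = 42.
u_4 = (12 − 12) + 1.51·42 = 63.42.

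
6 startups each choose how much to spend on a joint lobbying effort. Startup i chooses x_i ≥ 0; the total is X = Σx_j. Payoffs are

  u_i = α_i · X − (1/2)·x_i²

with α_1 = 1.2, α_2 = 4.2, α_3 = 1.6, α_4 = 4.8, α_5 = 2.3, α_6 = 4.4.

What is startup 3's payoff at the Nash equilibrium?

Startup i's FOC: ∂u_i/∂x_i = α_i − x_i = 0, so x_i* = α_i.
NE contributions = (1.2, 4.2, 1.6, 4.8, 2.3, 4.4); X = 18.5.
u_3 = α_3·X − ½·(x_3)² = 1.6·18.5 − ½·1.6² = 28.32.

28.32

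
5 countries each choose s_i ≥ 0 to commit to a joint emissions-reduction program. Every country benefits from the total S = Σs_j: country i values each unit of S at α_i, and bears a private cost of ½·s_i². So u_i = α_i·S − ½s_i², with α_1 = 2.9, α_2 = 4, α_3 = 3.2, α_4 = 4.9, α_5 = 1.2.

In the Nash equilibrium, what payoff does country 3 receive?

46.72

Country i's FOC: ∂u_i/∂s_i = α_i − s_i = 0, so s_i* = α_i.
NE contributions = (2.9, 4, 3.2, 4.9, 1.2); S = 16.2.
u_3 = α_3·S − ½·(s_3)² = 3.2·16.2 − ½·3.2² = 46.72.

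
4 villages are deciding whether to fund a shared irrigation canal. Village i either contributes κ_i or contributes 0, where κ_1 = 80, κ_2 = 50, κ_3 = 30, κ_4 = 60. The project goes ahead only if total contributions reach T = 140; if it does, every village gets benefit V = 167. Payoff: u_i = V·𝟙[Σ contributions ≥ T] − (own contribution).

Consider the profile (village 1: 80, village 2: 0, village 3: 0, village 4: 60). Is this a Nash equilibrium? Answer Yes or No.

Total = 140 ≥ 140: provided.
Village 1 (pledges 80, payoff 87): dropping to 0 → total 60, payoff 0. No gain.
Village 2 (pledges 0, payoff 167): pledging 50 → total 190, payoff 117. No gain.
Village 3 (pledges 0, payoff 167): pledging 30 → total 170, payoff 137. No gain.
Village 4 (pledges 60, payoff 107): dropping to 0 → total 80, payoff 0. No gain.

Yes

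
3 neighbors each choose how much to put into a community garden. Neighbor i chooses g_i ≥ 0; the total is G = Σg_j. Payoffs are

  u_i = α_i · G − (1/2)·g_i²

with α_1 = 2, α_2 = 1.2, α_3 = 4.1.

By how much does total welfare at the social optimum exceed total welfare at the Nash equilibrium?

Neighbor i's FOC: ∂u_i/∂g_i = α_i − g_i = 0, so g_i* = α_i.
NE contributions = (2, 1.2, 4.1); G = 7.3.
W^NE = (Σα)·G − ½Σα_i² = 7.3² − ½·22.25 = 42.165.
Planner sets g_i = Σα_j = 7.3 for every i, so G^SO = 3·7.3 = 21.9.
W^SO = (Σα)·G^SO − ½·3·(Σα)² = (3/2)·7.3² = 79.935.
Deadweight loss = W^SO − W^NE = 37.77.

37.77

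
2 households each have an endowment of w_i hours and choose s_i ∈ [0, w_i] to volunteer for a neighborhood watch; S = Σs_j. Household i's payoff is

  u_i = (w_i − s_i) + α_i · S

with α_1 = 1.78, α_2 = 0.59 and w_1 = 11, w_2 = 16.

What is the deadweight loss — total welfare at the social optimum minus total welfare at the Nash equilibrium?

21.92

∂u_i/∂s_i = α_i − 1, so household i contributes w_i if α_i > 1, else 0.
α_i > 1 for i ∈ {1}; NE contributions (11, 0), S = 11.
W^NE = Σw_i − S^NE + (Σα_i)·S^NE = 27 + 1.37·11 = 42.07.
Planner: ∂(Σu_j)/∂s_i = Σα_j − 1 = 1.37 > 0, so everyone contributes w_i; S^SO = 27, W^SO = 27 + 1.37·27 = 63.99.
Deadweight loss = 21.92.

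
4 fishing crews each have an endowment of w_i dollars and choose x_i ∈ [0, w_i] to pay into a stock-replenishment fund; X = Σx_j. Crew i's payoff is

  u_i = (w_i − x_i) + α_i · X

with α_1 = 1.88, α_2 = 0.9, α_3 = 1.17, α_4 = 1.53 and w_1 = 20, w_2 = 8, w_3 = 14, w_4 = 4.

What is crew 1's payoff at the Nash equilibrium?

71.44

∂u_i/∂x_i = α_i − 1, so crew i contributes w_i if α_i > 1, else 0.
α_i > 1 for i ∈ {1, 3, 4}; NE contributions (20, 0, 14, 4), X = 38.
u_1 = (20 − 20) + 1.88·38 = 71.44.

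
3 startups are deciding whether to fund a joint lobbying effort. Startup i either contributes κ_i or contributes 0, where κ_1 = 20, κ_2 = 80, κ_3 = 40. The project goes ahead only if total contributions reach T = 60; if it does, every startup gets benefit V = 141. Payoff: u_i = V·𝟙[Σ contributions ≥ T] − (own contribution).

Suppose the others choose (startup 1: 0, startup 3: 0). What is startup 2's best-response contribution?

Others' total = 0. Contributing 80 brings total to 80 ≥ 60: gain V − κ_2 = 61.
Best response: 80.

80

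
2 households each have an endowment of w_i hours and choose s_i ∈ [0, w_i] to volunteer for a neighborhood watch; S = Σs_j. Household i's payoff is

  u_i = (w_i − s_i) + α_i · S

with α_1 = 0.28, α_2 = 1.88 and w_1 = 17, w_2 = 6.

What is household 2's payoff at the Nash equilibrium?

11.28

∂u_i/∂s_i = α_i − 1, so household i contributes w_i if α_i > 1, else 0.
α_i > 1 for i ∈ {2}; NE contributions (0, 6), S = 6.
u_2 = (6 − 6) + 1.88·6 = 11.28.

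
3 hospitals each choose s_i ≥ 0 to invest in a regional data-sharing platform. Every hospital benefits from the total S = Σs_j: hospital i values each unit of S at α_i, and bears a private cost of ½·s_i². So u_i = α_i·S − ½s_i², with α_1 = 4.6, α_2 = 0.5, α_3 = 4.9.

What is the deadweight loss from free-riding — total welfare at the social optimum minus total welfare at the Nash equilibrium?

72.71

Hospital i's FOC: ∂u_i/∂s_i = α_i − s_i = 0, so s_i* = α_i.
NE contributions = (4.6, 0.5, 4.9); S = 10.
W^NE = (Σα)·S − ½Σα_i² = 10² − ½·45.42 = 77.29.
Planner sets s_i = Σα_j = 10 for every i, so S^SO = 3·10 = 30.
W^SO = (Σα)·S^SO − ½·3·(Σα)² = (3/2)·10² = 150.
Deadweight loss = W^SO − W^NE = 72.71.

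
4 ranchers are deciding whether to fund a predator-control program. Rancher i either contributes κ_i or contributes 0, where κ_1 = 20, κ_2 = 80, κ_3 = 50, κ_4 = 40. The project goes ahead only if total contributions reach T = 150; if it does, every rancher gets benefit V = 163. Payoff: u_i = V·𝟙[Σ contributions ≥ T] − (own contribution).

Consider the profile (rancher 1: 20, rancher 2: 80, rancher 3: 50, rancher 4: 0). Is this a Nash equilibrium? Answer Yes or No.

Total = 150 ≥ 150: provided.
Rancher 1 (pledges 20, payoff 143): dropping to 0 → total 130, payoff 0. No gain.
Rancher 2 (pledges 80, payoff 83): dropping to 0 → total 70, payoff 0. No gain.
Rancher 3 (pledges 50, payoff 113): dropping to 0 → total 100, payoff 0. No gain.
Rancher 4 (pledges 0, payoff 163): pledging 40 → total 190, payoff 123. No gain.

Yes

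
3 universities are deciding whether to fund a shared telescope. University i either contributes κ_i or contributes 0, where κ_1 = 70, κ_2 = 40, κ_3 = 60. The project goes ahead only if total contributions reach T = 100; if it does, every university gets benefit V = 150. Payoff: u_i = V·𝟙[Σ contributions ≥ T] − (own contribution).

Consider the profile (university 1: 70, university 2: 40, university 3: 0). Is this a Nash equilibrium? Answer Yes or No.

Yes

Total = 110 ≥ 100: provided.
University 1 (pledges 70, payoff 80): dropping to 0 → total 40, payoff 0. No gain.
University 2 (pledges 40, payoff 110): dropping to 0 → total 70, payoff 0. No gain.
University 3 (pledges 0, payoff 150): pledging 60 → total 170, payoff 90. No gain.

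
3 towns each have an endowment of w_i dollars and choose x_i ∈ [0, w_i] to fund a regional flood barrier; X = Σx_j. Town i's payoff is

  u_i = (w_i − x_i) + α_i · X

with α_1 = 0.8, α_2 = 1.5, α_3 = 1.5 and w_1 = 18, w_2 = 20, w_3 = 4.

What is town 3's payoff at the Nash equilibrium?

∂u_i/∂x_i = α_i − 1, so town i contributes w_i if α_i > 1, else 0.
α_i > 1 for i ∈ {2, 3}; NE contributions (0, 20, 4), X = 24.
u_3 = (4 − 4) + 1.5·24 = 36.

36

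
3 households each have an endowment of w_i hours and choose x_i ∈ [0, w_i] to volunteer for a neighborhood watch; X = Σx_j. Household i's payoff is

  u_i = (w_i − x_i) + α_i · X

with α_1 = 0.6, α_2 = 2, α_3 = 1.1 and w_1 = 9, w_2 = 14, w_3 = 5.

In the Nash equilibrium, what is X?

19

∂u_i/∂x_i = α_i − 1, so household i contributes w_i if α_i > 1, else 0.
α_i > 1 for i ∈ {2, 3}; NE contributions (0, 14, 5), X = 19.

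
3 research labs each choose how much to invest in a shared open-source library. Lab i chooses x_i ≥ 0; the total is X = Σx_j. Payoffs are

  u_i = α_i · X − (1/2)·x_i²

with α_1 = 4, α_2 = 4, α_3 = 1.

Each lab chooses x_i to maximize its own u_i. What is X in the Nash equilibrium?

9

Lab i's FOC: ∂u_i/∂x_i = α_i − x_i = 0, so x_i* = α_i.
NE contributions = (4, 4, 1); X = 9.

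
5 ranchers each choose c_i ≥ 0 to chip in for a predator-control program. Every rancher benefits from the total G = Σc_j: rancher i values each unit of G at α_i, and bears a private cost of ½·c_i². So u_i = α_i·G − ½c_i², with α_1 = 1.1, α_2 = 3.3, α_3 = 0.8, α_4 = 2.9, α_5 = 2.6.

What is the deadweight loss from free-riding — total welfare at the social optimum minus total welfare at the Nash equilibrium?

Rancher i's FOC: ∂u_i/∂c_i = α_i − c_i = 0, so c_i* = α_i.
NE contributions = (1.1, 3.3, 0.8, 2.9, 2.6); G = 10.7.
W^NE = (Σα)·G − ½Σα_i² = 10.7² − ½·27.91 = 100.535.
Planner sets c_i = Σα_j = 10.7 for every i, so G^SO = 5·10.7 = 53.5.
W^SO = (Σα)·G^SO − ½·5·(Σα)² = (5/2)·10.7² = 286.225.
Deadweight loss = W^SO − W^NE = 185.69.

185.69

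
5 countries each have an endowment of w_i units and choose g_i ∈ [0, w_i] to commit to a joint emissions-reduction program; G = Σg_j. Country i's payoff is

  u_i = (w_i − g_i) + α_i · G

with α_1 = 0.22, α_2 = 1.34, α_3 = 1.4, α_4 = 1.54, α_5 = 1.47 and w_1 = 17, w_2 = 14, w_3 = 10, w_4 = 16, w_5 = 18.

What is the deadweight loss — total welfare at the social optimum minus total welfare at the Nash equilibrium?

∂u_i/∂g_i = α_i − 1, so country i contributes w_i if α_i > 1, else 0.
α_i > 1 for i ∈ {2, 3, 4, 5}; NE contributions (0, 14, 10, 16, 18), G = 58.
W^NE = Σw_i − G^NE + (Σα_i)·G^NE = 75 + 4.97·58 = 363.26.
Planner: ∂(Σu_j)/∂g_i = Σα_j − 1 = 4.97 > 0, so everyone contributes w_i; G^SO = 75, W^SO = 75 + 4.97·75 = 447.75.
Deadweight loss = 84.49.

84.49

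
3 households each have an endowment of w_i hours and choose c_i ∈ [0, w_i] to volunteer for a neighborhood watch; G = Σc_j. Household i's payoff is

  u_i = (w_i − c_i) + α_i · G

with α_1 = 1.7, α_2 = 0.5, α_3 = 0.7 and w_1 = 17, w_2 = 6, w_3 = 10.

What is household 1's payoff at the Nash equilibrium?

∂u_i/∂c_i = α_i − 1, so household i contributes w_i if α_i > 1, else 0.
α_i > 1 for i ∈ {1}; NE contributions (17, 0, 0), G = 17.
u_1 = (17 − 17) + 1.7·17 = 28.9.

28.9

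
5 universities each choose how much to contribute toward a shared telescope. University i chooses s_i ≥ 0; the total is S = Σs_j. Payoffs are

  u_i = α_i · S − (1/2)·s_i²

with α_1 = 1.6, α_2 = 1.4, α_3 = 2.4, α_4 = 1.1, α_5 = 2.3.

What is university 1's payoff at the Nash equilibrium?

University i's FOC: ∂u_i/∂s_i = α_i − s_i = 0, so s_i* = α_i.
NE contributions = (1.6, 1.4, 2.4, 1.1, 2.3); S = 8.8.
u_1 = α_1·S − ½·(s_1)² = 1.6·8.8 − ½·1.6² = 12.8.

12.8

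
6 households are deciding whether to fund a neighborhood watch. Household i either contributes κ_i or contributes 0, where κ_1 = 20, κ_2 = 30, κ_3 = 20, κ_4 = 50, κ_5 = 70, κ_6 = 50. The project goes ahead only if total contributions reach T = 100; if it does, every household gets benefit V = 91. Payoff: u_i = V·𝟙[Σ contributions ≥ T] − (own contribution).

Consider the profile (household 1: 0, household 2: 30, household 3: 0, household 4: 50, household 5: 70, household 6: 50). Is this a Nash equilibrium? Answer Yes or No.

No

Total = 200 ≥ 100: provided.
Household 1 (pledges 0, payoff 91): pledging 20 → total 220, payoff 71. No gain.
Household 2 (pledges 30, payoff 61): dropping to 0 → total 170, payoff 91. Profitable deviation.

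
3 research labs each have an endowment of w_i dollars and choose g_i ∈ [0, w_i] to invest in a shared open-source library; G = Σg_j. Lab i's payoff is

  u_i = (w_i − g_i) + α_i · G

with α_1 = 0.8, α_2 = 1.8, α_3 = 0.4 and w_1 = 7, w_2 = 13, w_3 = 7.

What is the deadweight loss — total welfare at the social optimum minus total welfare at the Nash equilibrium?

28

∂u_i/∂g_i = α_i − 1, so lab i contributes w_i if α_i > 1, else 0.
α_i > 1 for i ∈ {2}; NE contributions (0, 13, 0), G = 13.
W^NE = Σw_i − G^NE + (Σα_i)·G^NE = 27 + 2·13 = 53.
Planner: ∂(Σu_j)/∂g_i = Σα_j − 1 = 2 > 0, so everyone contributes w_i; G^SO = 27, W^SO = 27 + 2·27 = 81.
Deadweight loss = 28.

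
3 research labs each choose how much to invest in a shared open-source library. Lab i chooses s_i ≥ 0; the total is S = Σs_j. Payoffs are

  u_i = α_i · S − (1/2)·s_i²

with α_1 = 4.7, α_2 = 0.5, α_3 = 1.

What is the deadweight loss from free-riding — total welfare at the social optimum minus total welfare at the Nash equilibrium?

Lab i's FOC: ∂u_i/∂s_i = α_i − s_i = 0, so s_i* = α_i.
NE contributions = (4.7, 0.5, 1); S = 6.2.
W^NE = (Σα)·S − ½Σα_i² = 6.2² − ½·23.34 = 26.77.
Planner sets s_i = Σα_j = 6.2 for every i, so S^SO = 3·6.2 = 18.6.
W^SO = (Σα)·S^SO − ½·3·(Σα)² = (3/2)·6.2² = 57.66.
Deadweight loss = W^SO − W^NE = 30.89.

30.89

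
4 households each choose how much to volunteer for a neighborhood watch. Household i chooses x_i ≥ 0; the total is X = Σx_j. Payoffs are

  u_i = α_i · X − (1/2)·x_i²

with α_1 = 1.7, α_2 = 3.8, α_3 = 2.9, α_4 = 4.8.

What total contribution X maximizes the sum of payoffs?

Planner FOC: ∂(Σu_j)/∂x_i = (Σα_j) − x_i = 0, so x_i^SO = Σα_j = 13.2 for every i; X^SO = 52.8.

52.8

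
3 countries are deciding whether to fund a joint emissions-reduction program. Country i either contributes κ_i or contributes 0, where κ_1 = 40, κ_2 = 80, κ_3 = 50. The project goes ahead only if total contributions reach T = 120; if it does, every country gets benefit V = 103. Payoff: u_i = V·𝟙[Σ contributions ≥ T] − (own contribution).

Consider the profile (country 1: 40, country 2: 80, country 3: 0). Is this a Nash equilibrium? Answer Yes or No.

Yes

Total = 120 ≥ 120: provided.
Country 1 (pledges 40, payoff 63): dropping to 0 → total 80, payoff 0. No gain.
Country 2 (pledges 80, payoff 23): dropping to 0 → total 40, payoff 0. No gain.
Country 3 (pledges 0, payoff 103): pledging 50 → total 170, payoff 53. No gain.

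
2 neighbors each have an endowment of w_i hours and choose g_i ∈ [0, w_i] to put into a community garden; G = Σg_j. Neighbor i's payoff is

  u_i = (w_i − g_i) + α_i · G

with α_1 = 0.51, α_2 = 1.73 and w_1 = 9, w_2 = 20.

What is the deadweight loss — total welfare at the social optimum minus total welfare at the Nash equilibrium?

∂u_i/∂g_i = α_i − 1, so neighbor i contributes w_i if α_i > 1, else 0.
α_i > 1 for i ∈ {2}; NE contributions (0, 20), G = 20.
W^NE = Σw_i − G^NE + (Σα_i)·G^NE = 29 + 1.24·20 = 53.8.
Planner: ∂(Σu_j)/∂g_i = Σα_j − 1 = 1.24 > 0, so everyone contributes w_i; G^SO = 29, W^SO = 29 + 1.24·29 = 64.96.
Deadweight loss = 11.16.

11.16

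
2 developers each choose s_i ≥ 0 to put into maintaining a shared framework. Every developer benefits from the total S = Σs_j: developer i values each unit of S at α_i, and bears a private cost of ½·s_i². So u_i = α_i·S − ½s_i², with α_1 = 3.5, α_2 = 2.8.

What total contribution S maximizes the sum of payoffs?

12.6

Planner FOC: ∂(Σu_j)/∂s_i = (Σα_j) − s_i = 0, so s_i^SO = Σα_j = 6.3 for every i; S^SO = 12.6.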